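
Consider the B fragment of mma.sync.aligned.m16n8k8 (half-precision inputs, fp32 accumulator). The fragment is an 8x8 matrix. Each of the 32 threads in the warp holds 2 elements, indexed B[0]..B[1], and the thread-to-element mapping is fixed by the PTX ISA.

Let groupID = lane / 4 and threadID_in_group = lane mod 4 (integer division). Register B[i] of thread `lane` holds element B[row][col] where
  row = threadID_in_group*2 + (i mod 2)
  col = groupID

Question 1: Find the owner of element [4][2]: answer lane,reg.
10,0

c:2=>grp=2  r:4=>tig=2,lo=0
L=2*4+2=10  i=0=0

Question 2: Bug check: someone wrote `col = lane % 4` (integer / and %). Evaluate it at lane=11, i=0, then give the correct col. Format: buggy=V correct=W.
`lane % 4`[11,0]->3
L=11->gid=11>>2=2, tid=11&3=3
[0]->row 3·2+0=6  col gid=2
col: 3 vs 2

buggy=3 correct=2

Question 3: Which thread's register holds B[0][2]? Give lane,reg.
c=2→G=2  r=0→T=0,p=0
L=2*4+0=8  i=0=0

8,0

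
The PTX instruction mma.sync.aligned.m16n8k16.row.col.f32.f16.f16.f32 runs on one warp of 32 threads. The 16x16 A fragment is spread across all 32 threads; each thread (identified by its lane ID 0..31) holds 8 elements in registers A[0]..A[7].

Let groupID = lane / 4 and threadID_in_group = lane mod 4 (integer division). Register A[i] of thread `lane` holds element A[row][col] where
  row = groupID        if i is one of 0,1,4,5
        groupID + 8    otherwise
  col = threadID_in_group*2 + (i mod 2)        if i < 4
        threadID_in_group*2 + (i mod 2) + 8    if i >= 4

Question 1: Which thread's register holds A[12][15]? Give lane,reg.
19,7

r:12=>grp=4,rB=1  c:15=>cB=1,tig=3,lo=1
L=4*4+3=19  i=1*4+1*2+1=7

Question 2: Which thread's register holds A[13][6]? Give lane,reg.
23,2

r=13→G=5,rhi=1  c=6→chi=0,T=3,p=0
L=5*4+3=23  i=0*4+1*2+0=2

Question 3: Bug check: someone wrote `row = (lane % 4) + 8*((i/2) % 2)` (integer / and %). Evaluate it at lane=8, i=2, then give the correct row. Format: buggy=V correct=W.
`(lane % 4) + 8*((i/2) % 2)`[8,2]⇒8
8: gr=2,th=0
[2] (2+8,0*2+0+0) = (10,0)
row: 8 vs 10

buggy=8 correct=10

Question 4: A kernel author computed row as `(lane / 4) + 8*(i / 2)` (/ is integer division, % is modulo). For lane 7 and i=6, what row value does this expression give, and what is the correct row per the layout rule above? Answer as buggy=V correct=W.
buggy=25 correct=9

`(lane / 4) + 8*(i / 2)`[7,6]=>25
7: grp=1,tig=3
[6] (1+8,3*2+0+8) = (9,14)
row: 25 vs 9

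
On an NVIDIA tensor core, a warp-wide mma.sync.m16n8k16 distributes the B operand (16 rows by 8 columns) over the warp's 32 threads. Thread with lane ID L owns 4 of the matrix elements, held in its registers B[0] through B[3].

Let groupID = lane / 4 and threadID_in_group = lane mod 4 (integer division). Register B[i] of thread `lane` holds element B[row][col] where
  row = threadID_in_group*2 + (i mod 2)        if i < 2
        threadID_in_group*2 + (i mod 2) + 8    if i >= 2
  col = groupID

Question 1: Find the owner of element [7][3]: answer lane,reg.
c:3=>grp=3  r:7=>rB=0,tig=3,lo=1
L=3*4+3=15  i=0*2+1=1

15,1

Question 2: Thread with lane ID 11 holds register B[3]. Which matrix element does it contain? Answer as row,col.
15,2

11: grp=2,tig=3
[3] (3*2+1+8,2) = (15,2)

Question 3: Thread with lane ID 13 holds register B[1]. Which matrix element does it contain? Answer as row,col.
3,3

L=13=>grp=13>>2=3, tig=13&3=1
[1]=>row 1·2+1+0=3  col grp=3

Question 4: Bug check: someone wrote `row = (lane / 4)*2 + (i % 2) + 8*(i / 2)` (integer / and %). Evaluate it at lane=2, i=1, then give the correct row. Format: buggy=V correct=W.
buggy=1 correct=5

`(lane / 4)*2 + (i % 2) + 8*(i / 2)`[2,1]->1
lane 2: g=0 (2/4), t=2 (2%4)
i=1: r=2*2+1+0=5, c=g=0
row: 1 vs 5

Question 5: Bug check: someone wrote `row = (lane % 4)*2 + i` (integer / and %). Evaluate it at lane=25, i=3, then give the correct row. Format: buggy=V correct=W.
`(lane % 4)*2 + i`[25,3]->5
lane 25->25/4=6, 25 mod 4=1
i=3  r:2·1+1+8->11  c:6
row: 5 vs 11

buggy=5 correct=11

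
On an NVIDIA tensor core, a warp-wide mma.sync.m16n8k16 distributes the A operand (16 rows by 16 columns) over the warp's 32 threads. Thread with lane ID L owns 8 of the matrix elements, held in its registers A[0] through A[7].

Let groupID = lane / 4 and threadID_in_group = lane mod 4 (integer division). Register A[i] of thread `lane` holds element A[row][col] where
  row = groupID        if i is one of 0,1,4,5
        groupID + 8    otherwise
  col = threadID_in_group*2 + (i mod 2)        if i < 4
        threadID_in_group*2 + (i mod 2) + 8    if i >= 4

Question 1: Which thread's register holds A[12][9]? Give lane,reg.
16,7

r=12->g=4,rb=1  c=9->cb=1,t=0,b0=1
L=4*4+0=16  i=1*4+1*2+1=7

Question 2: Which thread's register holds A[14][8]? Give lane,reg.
24,6

r=14⇒gr=6,Rb=1  c=8⇒Cb=1,th=0,odd=0
L=6*4+0=24  i=1*4+1*2+0=6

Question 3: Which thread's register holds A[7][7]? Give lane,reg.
r=7→G=7,rhi=0  c=7→chi=0,T=3,p=1
L=7*4+3=31  i=0*4+0*2+1=1

31,1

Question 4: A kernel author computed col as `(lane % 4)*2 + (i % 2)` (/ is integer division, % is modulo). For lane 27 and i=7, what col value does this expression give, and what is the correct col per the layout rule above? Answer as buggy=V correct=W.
`(lane % 4)*2 + (i % 2)`[27,7]→7
27: G=6,T=3
[7] (6+8,3*2+1+8) = (14,15)
col: 7 vs 15

buggy=7 correct=15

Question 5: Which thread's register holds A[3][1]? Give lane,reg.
12,1

r=3->g=3,rb=0  c=1->cb=0,t=0,b0=1
L=3*4+0=12  i=0*4+0*2+1=1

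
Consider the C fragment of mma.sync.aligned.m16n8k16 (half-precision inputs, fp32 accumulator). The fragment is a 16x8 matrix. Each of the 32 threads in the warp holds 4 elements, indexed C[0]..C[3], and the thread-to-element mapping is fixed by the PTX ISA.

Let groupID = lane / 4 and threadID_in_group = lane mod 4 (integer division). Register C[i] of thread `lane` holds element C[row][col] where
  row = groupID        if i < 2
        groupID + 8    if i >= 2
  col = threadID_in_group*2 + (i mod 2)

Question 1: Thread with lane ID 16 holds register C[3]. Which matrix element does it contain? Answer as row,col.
16: G=4,T=0
[3] (4+8,0*2+1) = (12,1)

12,1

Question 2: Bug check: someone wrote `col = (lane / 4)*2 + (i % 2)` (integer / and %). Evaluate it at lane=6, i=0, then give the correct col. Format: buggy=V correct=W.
buggy=2 correct=4

`(lane / 4)*2 + (i % 2)`[6,0]⇒2
L=6⇒gr=6>>2=1, th=6&3=2
[0]⇒row 1+0=1  col 2·2+0=4
col: 2 vs 4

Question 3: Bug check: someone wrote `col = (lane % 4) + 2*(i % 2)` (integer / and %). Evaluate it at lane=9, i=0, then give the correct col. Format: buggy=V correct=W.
buggy=1 correct=2

`(lane % 4) + 2*(i % 2)`[9,0]→1
L=9→G=9>>2=2, T=9&3=1
[0]→row 2+0=2  col 1·2+0=2
col: 1 vs 2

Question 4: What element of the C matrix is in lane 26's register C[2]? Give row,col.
lane 26=>26/4=6, 26 mod 4=2
i=2  r:6+8=>14  c:2·2+0=>4

14,4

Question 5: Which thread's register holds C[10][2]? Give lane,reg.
9,2

r: 10->gid=2,r8=1  c: 2->tid=1,i&1=0
L=2*4+1=9  i=1*2+0=2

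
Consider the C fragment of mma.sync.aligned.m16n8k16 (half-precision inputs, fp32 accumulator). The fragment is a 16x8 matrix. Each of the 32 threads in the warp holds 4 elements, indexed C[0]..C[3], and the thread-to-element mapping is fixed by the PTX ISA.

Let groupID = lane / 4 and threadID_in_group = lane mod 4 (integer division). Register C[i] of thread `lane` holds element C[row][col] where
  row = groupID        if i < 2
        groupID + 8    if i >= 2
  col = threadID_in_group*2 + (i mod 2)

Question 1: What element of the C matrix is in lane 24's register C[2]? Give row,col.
14,0

L=24->g=24>>2=6, t=24&3=0
[2]->row 6+8=14  col 0·2+0=0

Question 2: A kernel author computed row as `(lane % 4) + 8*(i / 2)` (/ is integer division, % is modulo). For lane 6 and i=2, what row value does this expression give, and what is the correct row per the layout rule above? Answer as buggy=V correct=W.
buggy=10 correct=9

`(lane % 4) + 8*(i / 2)`[6,2]->10
6: g=1,t=2
[2] (1+8,2*2+0) = (9,4)
row: 10 vs 9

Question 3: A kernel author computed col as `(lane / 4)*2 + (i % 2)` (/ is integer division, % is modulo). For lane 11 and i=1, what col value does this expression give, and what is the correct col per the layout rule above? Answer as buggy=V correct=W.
`(lane / 4)*2 + (i % 2)`[11,1]->5
11: gid=2,tid=3
[1] (2+0,3*2+1) = (2,7)
col: 5 vs 7

buggy=5 correct=7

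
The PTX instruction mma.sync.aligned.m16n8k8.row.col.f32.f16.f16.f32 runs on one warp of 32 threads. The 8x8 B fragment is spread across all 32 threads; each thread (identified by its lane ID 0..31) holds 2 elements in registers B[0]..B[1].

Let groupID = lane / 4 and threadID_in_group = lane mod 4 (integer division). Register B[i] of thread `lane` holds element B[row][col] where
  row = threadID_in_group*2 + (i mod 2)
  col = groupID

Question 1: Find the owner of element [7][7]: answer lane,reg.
c=7→G=7  r=7→T=3,p=1
L=7*4+3=31  i=1=1

31,1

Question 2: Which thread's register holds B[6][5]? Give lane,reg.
c=5→G=5  r=6→T=3,p=0
L=5*4+3=23  i=0=0

23,0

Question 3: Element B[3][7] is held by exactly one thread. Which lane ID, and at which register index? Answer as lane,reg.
c=7->g=7  r=3->t=1,b0=1
L=7*4+1=29  i=1=1

29,1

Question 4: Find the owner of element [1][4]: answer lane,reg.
16,1

c: 4->gid=4  r: 1->tid=0,i&1=1
L=4*4+0=16  i=1=1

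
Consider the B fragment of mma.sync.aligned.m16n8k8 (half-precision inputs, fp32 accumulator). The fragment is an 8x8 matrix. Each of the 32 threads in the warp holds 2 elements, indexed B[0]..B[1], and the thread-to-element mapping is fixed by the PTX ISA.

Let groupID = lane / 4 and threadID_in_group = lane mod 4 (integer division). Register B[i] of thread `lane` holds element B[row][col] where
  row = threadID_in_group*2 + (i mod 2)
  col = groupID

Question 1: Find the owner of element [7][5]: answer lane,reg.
23,1

c: 5->gid=5  r: 7->tid=3,i&1=1
L=5*4+3=23  i=1=1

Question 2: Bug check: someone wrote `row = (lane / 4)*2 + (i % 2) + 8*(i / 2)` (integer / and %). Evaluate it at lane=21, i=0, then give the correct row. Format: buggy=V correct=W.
buggy=10 correct=2

`(lane / 4)*2 + (i % 2) + 8*(i / 2)`[21,0]->10
21: g=5,t=1
[0] (1*2+0,5) = (2,5)
row: 10 vs 2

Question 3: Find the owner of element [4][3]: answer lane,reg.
14,0

c=3⇒gr=3  r=4⇒th=2,odd=0
L=3*4+2=14  i=0=0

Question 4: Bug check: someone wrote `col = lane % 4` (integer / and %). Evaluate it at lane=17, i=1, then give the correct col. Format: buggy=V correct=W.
buggy=1 correct=4

`lane % 4`[17,1]=>1
L=17=>grp=17>>2=4, tig=17&3=1
[1]=>row 1·2+1=3  col grp=4
col: 1 vs 4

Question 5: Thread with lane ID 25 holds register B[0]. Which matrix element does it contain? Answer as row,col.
L=25->g=25>>2=6, t=25&3=1
[0]->row 1·2+0=2  col g=6

2,6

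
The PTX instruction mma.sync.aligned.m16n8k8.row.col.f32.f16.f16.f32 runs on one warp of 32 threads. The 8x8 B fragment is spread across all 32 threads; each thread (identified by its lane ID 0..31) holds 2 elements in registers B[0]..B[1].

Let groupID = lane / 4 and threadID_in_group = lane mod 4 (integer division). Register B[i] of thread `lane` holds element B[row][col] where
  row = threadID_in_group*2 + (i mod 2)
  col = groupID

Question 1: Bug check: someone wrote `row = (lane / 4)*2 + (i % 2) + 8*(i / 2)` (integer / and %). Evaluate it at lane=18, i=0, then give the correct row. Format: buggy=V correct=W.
`(lane / 4)*2 + (i % 2) + 8*(i / 2)`[18,0]⇒8
L=18⇒gr=18>>2=4, th=18&3=2
[0]⇒row 2·2+0=4  col gr=4
row: 8 vs 4

buggy=8 correct=4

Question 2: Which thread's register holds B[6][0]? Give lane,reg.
c:0=>grp=0  r:6=>tig=3,lo=0
L=0*4+3=3  i=0=0

3,0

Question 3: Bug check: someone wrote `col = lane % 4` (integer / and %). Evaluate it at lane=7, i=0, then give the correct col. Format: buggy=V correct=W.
`lane % 4`[7,0]=>3
lane 7=>7/4=1, 7 mod 4=3
i=0  r:2·3+0=>6  c:1
col: 3 vs 1

buggy=3 correct=1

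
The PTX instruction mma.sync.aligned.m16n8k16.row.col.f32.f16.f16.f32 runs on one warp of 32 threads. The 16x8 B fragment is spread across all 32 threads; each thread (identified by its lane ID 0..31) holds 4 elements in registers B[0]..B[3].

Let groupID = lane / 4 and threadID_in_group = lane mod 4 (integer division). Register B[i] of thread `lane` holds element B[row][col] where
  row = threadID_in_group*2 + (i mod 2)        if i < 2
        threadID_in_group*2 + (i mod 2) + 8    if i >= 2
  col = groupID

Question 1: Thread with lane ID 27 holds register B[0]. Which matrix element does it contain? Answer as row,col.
lane 27: grp=6 (27/4), tig=3 (27%4)
i=0: r=3*2+0+0=6, c=grp=6

6,6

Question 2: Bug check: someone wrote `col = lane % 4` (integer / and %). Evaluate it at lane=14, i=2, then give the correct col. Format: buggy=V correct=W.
`lane % 4`[14,2]=>2
14: grp=3,tig=2
[2] (2*2+0+8,3) = (12,3)
col: 2 vs 3

buggy=2 correct=3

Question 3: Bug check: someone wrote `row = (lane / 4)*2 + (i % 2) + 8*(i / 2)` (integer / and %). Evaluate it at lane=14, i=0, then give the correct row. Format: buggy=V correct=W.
buggy=6 correct=4

`(lane / 4)*2 + (i % 2) + 8*(i / 2)`[14,0]⇒6
lane 14: gr=3 (14/4), th=2 (14%4)
i=0: r=2*2+0+0=4, c=gr=3
row: 6 vs 4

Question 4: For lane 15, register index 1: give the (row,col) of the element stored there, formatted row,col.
15: G=3,T=3
[1] (3*2+1+0,3) = (7,3)

7,3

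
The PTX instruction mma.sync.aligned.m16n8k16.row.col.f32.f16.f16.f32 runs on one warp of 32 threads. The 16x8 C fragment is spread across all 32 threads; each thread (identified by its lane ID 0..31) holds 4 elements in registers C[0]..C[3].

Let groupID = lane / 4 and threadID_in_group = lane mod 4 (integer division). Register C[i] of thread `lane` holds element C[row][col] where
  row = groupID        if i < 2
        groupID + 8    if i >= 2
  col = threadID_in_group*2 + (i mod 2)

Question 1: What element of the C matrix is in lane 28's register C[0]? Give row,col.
lane 28: g=7 (28/4), t=0 (28%4)
i=0: r=7+0=7, c=0*2+0=0

7,0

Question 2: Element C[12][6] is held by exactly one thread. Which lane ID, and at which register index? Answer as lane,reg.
r=12→G=4,rhi=1  c=6→T=3,p=0
L=4*4+3=19  i=1*2+0=2

19,2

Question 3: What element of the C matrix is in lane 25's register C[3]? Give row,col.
lane 25->25/4=6, 25 mod 4=1
i=3  r:6+8->14  c:2·1+1->3

14,3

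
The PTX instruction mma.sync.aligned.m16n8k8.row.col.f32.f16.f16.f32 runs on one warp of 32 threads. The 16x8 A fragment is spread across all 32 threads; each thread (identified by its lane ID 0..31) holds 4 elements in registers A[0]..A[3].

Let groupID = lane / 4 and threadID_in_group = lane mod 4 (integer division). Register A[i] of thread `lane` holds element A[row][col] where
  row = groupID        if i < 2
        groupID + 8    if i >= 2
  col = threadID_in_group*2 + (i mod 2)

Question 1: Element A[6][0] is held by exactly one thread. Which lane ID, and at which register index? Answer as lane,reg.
24,0

r:6=>grp=6,rB=0  c:0=>tig=0,lo=0
L=6*4+0=24  i=0*2+0=0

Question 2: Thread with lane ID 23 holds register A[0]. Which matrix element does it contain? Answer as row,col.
5,6

L=23->gid=23>>2=5, tid=23&3=3
[0]->row 5+0=5  col 3·2+0=6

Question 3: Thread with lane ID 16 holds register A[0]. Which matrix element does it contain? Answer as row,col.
4,0

16: gid=4,tid=0
[0] (4+0,0*2+0) = (4,0)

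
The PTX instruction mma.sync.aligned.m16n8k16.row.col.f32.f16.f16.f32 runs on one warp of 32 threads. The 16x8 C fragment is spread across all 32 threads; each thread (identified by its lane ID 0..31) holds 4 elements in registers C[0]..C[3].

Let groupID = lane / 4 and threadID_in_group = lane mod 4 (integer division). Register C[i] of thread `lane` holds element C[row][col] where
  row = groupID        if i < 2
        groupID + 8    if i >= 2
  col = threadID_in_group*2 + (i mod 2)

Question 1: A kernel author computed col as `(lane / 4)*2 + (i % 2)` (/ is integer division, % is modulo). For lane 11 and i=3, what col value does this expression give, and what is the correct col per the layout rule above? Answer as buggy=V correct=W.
buggy=5 correct=7

`(lane / 4)*2 + (i % 2)`[11,3]=>5
L=11=>grp=11>>2=2, tig=11&3=3
[3]=>row 2+8=10  col 3·2+1=7
col: 5 vs 7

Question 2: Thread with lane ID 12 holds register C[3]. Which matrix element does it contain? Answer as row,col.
11,1

12: grp=3,tig=0
[3] (3+8,0*2+1) = (11,1)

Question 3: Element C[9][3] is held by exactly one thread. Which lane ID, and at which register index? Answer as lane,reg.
r:9=>grp=1,rB=1  c:3=>tig=1,lo=1
L=1*4+1=5  i=1*2+1=3

5,3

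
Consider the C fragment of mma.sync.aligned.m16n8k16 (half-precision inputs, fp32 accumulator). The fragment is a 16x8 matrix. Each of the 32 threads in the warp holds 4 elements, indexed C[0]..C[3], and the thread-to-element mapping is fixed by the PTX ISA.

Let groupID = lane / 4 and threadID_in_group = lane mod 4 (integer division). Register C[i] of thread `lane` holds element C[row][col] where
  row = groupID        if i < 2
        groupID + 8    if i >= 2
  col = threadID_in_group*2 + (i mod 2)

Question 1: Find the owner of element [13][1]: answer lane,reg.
20,3

r: 13->gid=5,r8=1  c: 1->tid=0,i&1=1
L=5*4+0=20  i=1*2+1=3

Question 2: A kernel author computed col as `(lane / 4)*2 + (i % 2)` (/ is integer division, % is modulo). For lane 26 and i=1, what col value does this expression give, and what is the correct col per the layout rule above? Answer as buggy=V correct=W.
buggy=13 correct=5

`(lane / 4)*2 + (i % 2)`[26,1]=>13
L=26=>grp=26>>2=6, tig=26&3=2
[1]=>row 6+0=6  col 2·2+1=5
col: 13 vs 5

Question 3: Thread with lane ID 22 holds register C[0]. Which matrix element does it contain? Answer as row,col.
lane 22: g=5 (22/4), t=2 (22%4)
i=0: r=5+0=5, c=2*2+0=4

5,4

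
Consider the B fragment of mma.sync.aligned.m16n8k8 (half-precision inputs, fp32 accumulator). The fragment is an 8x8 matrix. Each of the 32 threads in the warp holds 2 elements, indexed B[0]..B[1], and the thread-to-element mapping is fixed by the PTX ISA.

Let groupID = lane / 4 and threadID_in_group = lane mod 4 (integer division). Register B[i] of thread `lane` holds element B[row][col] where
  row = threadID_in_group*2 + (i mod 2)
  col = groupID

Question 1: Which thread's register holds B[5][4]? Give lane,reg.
c=4->g=4  r=5->t=2,b0=1
L=4*4+2=18  i=1=1

18,1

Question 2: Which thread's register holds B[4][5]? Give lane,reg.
22,0

c=5->g=5  r=4->t=2,b0=0
L=5*4+2=22  i=0=0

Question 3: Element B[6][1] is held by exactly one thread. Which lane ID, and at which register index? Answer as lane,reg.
c=1⇒gr=1  r=6⇒th=3,odd=0
L=1*4+3=7  i=0=0

7,0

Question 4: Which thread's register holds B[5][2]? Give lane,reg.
10,1

c: 2->gid=2  r: 5->tid=2,i&1=1
L=2*4+2=10  i=1=1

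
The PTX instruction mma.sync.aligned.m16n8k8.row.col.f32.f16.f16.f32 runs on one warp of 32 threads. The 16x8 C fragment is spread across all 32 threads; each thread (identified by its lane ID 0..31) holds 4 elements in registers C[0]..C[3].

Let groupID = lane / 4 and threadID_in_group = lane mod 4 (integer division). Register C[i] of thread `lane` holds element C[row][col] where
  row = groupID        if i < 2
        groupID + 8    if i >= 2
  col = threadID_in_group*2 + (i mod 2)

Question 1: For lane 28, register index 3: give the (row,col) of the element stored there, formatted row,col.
15,1

28: grp=7,tig=0
[3] (7+8,0*2+1) = (15,1)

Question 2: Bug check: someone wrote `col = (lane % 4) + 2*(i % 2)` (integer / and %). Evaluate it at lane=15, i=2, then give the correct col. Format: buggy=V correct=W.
`(lane % 4) + 2*(i % 2)`[15,2]->3
lane 15->15/4=3, 15 mod 4=3
i=2  r:3+8->11  c:2·3+0->6
col: 3 vs 6

buggy=3 correct=6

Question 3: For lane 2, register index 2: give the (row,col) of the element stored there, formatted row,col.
8,4

lane 2⇒2/4=0, 2 mod 4=2
i=2  r:0+8⇒8  c:2·2+0⇒4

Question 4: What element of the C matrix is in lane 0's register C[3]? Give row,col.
lane 0: G=0 (0/4), T=0 (0%4)
i=3: r=0+8=8, c=0*2+1=1

8,1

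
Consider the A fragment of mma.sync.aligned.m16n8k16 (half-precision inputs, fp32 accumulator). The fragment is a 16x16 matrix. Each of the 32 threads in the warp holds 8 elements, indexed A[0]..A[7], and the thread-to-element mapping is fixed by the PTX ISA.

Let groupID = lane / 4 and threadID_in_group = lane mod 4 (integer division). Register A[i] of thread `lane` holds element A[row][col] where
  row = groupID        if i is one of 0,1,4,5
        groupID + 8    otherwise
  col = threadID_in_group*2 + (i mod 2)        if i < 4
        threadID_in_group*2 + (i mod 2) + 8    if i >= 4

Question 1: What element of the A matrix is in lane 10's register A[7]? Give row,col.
10,13

L=10->g=10>>2=2, t=10&3=2
[7]->row 2+8=10  col 2·2+1+8=13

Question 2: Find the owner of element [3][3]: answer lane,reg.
r:3=>grp=3,rB=0  c:3=>cB=0,tig=1,lo=1
L=3*4+1=13  i=0*4+0*2+1=1

13,1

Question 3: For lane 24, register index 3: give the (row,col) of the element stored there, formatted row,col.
lane 24⇒24/4=6, 24 mod 4=0
i=3  r:6+8⇒14  c:2·0+1+0⇒1

14,1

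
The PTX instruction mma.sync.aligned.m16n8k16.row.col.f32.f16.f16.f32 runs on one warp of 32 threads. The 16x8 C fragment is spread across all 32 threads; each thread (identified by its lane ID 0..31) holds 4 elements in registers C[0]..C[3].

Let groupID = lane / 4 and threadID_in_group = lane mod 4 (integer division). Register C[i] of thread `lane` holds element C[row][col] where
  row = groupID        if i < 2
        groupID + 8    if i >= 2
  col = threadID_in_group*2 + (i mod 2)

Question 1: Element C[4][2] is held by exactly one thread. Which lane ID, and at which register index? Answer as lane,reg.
r=4⇒gr=4,Rb=0  c=2⇒th=1,odd=0
L=4*4+1=17  i=0*2+0=0

17,0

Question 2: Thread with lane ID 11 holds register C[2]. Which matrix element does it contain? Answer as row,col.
11: gid=2,tid=3
[2] (2+8,3*2+0) = (10,6)

10,6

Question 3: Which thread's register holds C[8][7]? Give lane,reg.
3,3

r=8→G=0,rhi=1  c=7→T=3,p=1
L=0*4+3=3  i=1*2+1=3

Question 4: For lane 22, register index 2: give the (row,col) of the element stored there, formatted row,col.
22: gid=5,tid=2
[2] (5+8,2*2+0) = (13,4)

13,4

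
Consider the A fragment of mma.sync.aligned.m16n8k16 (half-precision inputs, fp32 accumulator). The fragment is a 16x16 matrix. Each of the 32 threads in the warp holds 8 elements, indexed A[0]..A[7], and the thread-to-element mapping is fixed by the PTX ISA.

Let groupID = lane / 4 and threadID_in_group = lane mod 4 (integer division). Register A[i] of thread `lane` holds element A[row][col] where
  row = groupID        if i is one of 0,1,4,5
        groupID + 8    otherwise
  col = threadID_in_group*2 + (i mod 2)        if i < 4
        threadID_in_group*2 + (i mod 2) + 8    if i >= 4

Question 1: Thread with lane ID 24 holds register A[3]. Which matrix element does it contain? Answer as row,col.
lane 24: grp=6 (24/4), tig=0 (24%4)
i=3: r=6+8=14, c=0*2+1+0=1

14,1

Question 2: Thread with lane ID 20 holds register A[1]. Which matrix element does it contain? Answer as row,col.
5,1

20: gr=5,th=0
[1] (5+0,0*2+1+0) = (5,1)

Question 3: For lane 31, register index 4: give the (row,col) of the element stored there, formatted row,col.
7,14

L=31⇒gr=31>>2=7, th=31&3=3
[4]⇒row 7+0=7  col 3·2+0+8=14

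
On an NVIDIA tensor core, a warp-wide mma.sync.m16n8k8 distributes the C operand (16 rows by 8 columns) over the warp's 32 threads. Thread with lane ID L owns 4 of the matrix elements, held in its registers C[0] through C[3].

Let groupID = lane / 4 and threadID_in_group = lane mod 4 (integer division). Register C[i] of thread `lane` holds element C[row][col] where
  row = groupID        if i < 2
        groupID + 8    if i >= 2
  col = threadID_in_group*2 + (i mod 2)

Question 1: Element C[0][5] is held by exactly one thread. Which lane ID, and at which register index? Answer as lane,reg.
2,1

r=0→G=0,rhi=0  c=5→T=2,p=1
L=0*4+2=2  i=0*2+1=1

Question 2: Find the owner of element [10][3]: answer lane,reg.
9,3

r=10→G=2,rhi=1  c=3→T=1,p=1
L=2*4+1=9  i=1*2+1=3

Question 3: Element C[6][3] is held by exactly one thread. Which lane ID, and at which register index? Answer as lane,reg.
25,1

r=6->g=6,rb=0  c=3->t=1,b0=1
L=6*4+1=25  i=0*2+1=1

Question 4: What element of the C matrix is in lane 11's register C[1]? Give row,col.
2,7

lane 11: g=2 (11/4), t=3 (11%4)
i=1: r=2+0=2, c=3*2+1=7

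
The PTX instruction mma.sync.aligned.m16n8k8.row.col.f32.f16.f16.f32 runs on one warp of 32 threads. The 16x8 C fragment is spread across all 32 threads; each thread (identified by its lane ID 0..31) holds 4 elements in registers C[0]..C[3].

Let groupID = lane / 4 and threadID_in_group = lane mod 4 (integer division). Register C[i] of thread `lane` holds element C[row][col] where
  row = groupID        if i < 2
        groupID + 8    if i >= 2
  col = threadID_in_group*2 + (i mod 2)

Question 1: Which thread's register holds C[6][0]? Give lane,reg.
r: 6->gid=6,r8=0  c: 0->tid=0,i&1=0
L=6*4+0=24  i=0*2+0=0

24,0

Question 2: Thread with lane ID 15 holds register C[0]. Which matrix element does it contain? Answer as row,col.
3,6

L=15→G=15>>2=3, T=15&3=3
[0]→row 3+0=3  col 3·2+0=6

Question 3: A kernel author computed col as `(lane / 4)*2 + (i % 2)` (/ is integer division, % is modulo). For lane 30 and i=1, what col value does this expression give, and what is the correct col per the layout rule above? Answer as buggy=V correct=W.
`(lane / 4)*2 + (i % 2)`[30,1]⇒15
30: gr=7,th=2
[1] (7+0,2*2+1) = (7,5)
col: 15 vs 5

buggy=15 correct=5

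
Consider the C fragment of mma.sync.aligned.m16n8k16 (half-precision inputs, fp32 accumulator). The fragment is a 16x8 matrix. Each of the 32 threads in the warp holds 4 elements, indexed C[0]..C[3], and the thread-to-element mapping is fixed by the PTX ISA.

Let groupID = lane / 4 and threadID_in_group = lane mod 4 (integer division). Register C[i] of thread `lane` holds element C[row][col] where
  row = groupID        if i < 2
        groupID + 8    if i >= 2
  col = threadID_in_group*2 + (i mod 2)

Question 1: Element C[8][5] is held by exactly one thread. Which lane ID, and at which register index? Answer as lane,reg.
2,3

r=8->g=0,rb=1  c=5->t=2,b0=1
L=0*4+2=2  i=1*2+1=3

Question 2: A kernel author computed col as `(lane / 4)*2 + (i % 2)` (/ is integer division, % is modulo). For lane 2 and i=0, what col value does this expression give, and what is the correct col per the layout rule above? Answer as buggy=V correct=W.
`(lane / 4)*2 + (i % 2)`[2,0]=>0
lane 2: grp=0 (2/4), tig=2 (2%4)
i=0: r=0+0=0, c=2*2+0=4
col: 0 vs 4

buggy=0 correct=4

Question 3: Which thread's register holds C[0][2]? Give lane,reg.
r: 0->gid=0,r8=0  c: 2->tid=1,i&1=0
L=0*4+1=1  i=0*2+0=0

1,0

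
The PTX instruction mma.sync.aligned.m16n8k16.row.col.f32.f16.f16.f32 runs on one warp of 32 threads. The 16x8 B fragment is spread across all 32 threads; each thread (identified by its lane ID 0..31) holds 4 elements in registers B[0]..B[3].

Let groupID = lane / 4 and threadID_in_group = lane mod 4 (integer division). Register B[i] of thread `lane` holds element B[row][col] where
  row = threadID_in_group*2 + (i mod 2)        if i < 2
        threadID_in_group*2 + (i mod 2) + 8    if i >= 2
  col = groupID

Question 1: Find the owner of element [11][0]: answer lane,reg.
c=0⇒gr=0  r=11⇒Rb=1,th=1,odd=1
L=0*4+1=1  i=1*2+1=3

1,3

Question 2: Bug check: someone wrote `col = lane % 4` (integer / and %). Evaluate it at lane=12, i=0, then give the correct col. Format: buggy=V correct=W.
`lane % 4`[12,0]→0
L=12→G=12>>2=3, T=12&3=0
[0]→row 0·2+0+0=0  col G=3
col: 0 vs 3

buggy=0 correct=3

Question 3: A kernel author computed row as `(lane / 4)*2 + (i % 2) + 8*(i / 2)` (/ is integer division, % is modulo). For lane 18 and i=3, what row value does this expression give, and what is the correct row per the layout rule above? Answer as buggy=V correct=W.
`(lane / 4)*2 + (i % 2) + 8*(i / 2)`[18,3]=>17
L=18=>grp=18>>2=4, tig=18&3=2
[3]=>row 2·2+1+8=13  col grp=4
row: 17 vs 13

buggy=17 correct=13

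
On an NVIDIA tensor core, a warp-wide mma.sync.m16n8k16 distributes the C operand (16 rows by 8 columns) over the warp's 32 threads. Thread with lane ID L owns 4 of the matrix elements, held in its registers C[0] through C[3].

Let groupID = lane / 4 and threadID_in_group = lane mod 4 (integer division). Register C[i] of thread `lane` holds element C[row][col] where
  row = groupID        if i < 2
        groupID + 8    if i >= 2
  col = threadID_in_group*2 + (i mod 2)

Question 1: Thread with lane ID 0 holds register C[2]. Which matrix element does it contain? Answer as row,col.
0: g=0,t=0
[2] (0+8,0*2+0) = (8,0)

8,0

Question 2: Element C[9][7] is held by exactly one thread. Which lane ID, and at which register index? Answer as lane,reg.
7,3

r:9=>grp=1,rB=1  c:7=>tig=3,lo=1
L=1*4+3=7  i=1*2+1=3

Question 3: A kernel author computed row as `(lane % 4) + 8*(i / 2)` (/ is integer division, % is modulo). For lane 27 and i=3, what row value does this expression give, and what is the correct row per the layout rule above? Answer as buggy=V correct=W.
`(lane % 4) + 8*(i / 2)`[27,3]->11
lane 27: gid=6 (27/4), tid=3 (27%4)
i=3: r=6+8=14, c=3*2+1=7
row: 11 vs 14

buggy=11 correct=14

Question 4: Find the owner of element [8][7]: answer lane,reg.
r: 8->gid=0,r8=1  c: 7->tid=3,i&1=1
L=0*4+3=3  i=1*2+1=3

3,3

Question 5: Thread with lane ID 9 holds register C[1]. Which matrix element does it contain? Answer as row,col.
9: grp=2,tig=1
[1] (2+0,1*2+1) = (2,3)

2,3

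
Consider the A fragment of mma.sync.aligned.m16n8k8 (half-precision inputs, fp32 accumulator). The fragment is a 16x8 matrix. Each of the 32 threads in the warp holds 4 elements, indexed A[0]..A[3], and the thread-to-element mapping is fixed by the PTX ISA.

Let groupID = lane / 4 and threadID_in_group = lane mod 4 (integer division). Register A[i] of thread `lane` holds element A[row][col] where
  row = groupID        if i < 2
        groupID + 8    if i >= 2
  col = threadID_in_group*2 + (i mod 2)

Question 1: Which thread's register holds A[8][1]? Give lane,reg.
0,3

r=8→G=0,rhi=1  c=1→T=0,p=1
L=0*4+0=0  i=1*2+1=3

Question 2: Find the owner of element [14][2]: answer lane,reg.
r=14→G=6,rhi=1  c=2→T=1,p=0
L=6*4+1=25  i=1*2+0=2

25,2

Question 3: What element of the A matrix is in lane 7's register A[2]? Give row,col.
9,6

lane 7=>7/4=1, 7 mod 4=3
i=2  r:1+8=>9  c:2·3+0=>6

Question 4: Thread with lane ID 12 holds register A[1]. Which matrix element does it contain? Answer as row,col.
lane 12: g=3 (12/4), t=0 (12%4)
i=1: r=3+0=3, c=0*2+1=1

3,1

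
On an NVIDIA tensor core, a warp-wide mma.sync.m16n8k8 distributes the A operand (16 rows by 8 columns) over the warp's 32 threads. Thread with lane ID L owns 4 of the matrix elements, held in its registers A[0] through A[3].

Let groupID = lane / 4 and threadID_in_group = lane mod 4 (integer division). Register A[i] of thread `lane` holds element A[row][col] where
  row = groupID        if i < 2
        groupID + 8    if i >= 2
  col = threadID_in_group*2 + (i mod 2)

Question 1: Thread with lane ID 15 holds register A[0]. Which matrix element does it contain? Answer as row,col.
3,6

lane 15: gid=3 (15/4), tid=3 (15%4)
i=0: r=3+0=3, c=3*2+0=6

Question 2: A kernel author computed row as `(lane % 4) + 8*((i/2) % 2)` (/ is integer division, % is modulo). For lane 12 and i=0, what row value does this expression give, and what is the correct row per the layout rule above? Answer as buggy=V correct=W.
`(lane % 4) + 8*((i/2) % 2)`[12,0]->0
lane 12->12/4=3, 12 mod 4=0
i=0  r:3+0->3  c:2·0+0->0
row: 0 vs 3

buggy=0 correct=3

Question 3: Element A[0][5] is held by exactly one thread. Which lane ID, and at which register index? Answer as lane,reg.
r=0->g=0,rb=0  c=5->t=2,b0=1
L=0*4+2=2  i=0*2+1=1

2,1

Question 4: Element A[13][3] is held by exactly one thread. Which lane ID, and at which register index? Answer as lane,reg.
r=13->g=5,rb=1  c=3->t=1,b0=1
L=5*4+1=21  i=1*2+1=3

21,3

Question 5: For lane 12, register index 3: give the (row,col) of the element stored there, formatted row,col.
lane 12->12/4=3, 12 mod 4=0
i=3  r:3+8->11  c:2·0+1->1

11,1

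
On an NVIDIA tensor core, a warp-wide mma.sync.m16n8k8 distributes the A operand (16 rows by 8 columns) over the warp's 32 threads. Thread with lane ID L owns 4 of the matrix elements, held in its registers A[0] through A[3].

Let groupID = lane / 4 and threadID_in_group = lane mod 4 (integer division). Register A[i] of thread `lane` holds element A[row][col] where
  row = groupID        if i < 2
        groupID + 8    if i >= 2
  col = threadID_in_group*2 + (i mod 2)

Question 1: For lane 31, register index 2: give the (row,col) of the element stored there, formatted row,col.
31: g=7,t=3
[2] (7+8,3*2+0) = (15,6)

15,6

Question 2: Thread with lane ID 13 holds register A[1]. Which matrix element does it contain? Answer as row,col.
lane 13: gid=3 (13/4), tid=1 (13%4)
i=1: r=3+0=3, c=1*2+1=3

3,3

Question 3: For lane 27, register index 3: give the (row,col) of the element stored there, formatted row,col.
14,7

lane 27: G=6 (27/4), T=3 (27%4)
i=3: r=6+8=14, c=3*2+1=7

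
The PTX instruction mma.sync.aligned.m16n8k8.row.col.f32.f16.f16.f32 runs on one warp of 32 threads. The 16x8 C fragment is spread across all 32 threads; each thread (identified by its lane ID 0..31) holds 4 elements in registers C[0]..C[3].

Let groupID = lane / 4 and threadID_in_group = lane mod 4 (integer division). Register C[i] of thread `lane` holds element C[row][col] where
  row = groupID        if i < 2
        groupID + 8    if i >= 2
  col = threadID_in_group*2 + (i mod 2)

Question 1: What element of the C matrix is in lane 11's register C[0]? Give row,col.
2,6

11: grp=2,tig=3
[0] (2+0,3*2+0) = (2,6)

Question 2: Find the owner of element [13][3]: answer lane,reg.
21,3

r=13->g=5,rb=1  c=3->t=1,b0=1
L=5*4+1=21  i=1*2+1=3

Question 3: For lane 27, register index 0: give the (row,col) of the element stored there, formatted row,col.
L=27->gid=27>>2=6, tid=27&3=3
[0]->row 6+0=6  col 3·2+0=6

6,6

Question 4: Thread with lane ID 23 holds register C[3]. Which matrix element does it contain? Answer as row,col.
23: g=5,t=3
[3] (5+8,3*2+1) = (13,7)

13,7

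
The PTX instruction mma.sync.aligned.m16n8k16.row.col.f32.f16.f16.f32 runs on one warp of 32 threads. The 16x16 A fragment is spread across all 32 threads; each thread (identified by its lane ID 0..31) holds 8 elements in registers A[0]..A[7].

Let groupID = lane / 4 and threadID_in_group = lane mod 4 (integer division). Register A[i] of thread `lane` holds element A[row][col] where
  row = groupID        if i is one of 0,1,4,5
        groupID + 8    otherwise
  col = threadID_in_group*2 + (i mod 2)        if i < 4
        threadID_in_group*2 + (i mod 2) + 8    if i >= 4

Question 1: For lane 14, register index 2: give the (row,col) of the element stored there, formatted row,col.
14: gid=3,tid=2
[2] (3+8,2*2+0+0) = (11,4)

11,4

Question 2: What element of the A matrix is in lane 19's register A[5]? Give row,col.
lane 19→19/4=4, 19 mod 4=3
i=5  r:4+0→4  c:2·3+1+8→15

4,15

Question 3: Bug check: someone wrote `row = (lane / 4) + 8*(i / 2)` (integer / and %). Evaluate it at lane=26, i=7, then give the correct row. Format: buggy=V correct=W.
buggy=30 correct=14

`(lane / 4) + 8*(i / 2)`[26,7]=>30
L=26=>grp=26>>2=6, tig=26&3=2
[7]=>row 6+8=14  col 2·2+1+8=13
row: 30 vs 14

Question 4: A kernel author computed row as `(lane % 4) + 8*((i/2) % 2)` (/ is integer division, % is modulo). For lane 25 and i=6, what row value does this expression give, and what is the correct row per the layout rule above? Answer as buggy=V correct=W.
buggy=9 correct=14

`(lane % 4) + 8*((i/2) % 2)`[25,6]=>9
25: grp=6,tig=1
[6] (6+8,1*2+0+8) = (14,10)
row: 9 vs 14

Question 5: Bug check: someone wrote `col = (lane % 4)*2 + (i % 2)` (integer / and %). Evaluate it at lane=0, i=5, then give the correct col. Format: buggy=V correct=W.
buggy=1 correct=9

`(lane % 4)*2 + (i % 2)`[0,5]→1
lane 0→0/4=0, 0 mod 4=0
i=5  r:0+0→0  c:2·0+1+8→9
col: 1 vs 9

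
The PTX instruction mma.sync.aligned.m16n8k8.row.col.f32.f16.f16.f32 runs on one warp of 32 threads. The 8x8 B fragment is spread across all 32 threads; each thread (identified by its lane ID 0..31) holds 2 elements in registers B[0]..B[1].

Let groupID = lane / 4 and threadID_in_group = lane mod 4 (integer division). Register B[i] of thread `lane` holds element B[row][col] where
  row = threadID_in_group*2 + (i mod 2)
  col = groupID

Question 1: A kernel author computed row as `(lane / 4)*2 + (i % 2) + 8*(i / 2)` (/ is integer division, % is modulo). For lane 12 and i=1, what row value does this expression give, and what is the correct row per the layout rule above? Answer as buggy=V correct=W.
buggy=7 correct=1

`(lane / 4)*2 + (i % 2) + 8*(i / 2)`[12,1]=>7
lane 12: grp=3 (12/4), tig=0 (12%4)
i=1: r=0*2+1=1, c=grp=3
row: 7 vs 1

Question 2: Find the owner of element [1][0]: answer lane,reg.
0,1

c: 0->gid=0  r: 1->tid=0,i&1=1
L=0*4+0=0  i=1=1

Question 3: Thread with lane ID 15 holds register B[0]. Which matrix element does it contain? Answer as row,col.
15: grp=3,tig=3
[0] (3*2+0,3) = (6,3)

6,3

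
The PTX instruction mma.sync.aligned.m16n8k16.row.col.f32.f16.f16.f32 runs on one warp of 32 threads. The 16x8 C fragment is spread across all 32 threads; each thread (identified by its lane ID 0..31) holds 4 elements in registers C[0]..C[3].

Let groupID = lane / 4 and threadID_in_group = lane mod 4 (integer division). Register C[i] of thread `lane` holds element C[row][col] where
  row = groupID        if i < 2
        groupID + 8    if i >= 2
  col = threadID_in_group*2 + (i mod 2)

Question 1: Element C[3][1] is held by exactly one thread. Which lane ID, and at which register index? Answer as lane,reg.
r: 3->gid=3,r8=0  c: 1->tid=0,i&1=1
L=3*4+0=12  i=0*2+1=1

12,1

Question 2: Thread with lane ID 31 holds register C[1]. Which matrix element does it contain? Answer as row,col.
lane 31: g=7 (31/4), t=3 (31%4)
i=1: r=7+0=7, c=3*2+1=7

7,7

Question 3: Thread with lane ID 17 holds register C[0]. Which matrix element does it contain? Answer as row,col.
lane 17: gid=4 (17/4), tid=1 (17%4)
i=0: r=4+0=4, c=1*2+0=2

4,2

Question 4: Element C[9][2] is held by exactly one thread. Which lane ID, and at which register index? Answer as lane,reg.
r: 9->gid=1,r8=1  c: 2->tid=1,i&1=0
L=1*4+1=5  i=1*2+0=2

5,2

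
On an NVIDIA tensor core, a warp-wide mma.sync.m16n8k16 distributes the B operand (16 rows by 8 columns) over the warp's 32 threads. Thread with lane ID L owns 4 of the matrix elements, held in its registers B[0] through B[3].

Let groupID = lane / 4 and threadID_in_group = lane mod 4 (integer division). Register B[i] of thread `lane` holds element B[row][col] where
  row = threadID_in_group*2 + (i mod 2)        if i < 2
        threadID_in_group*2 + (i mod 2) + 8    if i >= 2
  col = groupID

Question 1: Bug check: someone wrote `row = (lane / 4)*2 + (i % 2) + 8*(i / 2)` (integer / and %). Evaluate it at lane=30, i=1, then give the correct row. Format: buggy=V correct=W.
`(lane / 4)*2 + (i % 2) + 8*(i / 2)`[30,1]->15
30: gid=7,tid=2
[1] (2*2+1+0,7) = (5,7)
row: 15 vs 5

buggy=15 correct=5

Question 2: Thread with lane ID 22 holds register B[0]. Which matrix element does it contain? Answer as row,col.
22: gr=5,th=2
[0] (2*2+0+0,5) = (4,5)

4,5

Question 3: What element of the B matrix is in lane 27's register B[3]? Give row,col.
L=27⇒gr=27>>2=6, th=27&3=3
[3]⇒row 3·2+1+8=15  col gr=6

15,6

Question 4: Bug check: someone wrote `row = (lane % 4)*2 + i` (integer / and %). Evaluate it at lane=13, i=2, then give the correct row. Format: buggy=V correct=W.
`(lane % 4)*2 + i`[13,2]->4
L=13->gid=13>>2=3, tid=13&3=1
[2]->row 1·2+0+8=10  col gid=3
row: 4 vs 10

buggy=4 correct=10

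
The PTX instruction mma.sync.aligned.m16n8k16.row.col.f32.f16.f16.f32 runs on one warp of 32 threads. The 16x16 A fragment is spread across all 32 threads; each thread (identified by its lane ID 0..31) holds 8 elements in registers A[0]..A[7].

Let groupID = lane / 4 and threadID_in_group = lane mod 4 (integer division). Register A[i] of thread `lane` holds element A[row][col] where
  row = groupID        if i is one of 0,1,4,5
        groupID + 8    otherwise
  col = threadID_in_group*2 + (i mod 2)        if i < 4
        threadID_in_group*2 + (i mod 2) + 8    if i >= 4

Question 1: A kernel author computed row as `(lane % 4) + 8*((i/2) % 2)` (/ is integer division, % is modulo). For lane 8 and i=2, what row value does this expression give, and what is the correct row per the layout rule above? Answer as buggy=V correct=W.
buggy=8 correct=10

`(lane % 4) + 8*((i/2) % 2)`[8,2]→8
lane 8→8/4=2, 8 mod 4=0
i=2  r:2+8→10  c:2·0+0+0→0
row: 8 vs 10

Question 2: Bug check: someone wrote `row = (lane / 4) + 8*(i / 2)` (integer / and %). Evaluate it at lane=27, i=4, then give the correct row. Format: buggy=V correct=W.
buggy=22 correct=6

`(lane / 4) + 8*(i / 2)`[27,4]⇒22
L=27⇒gr=27>>2=6, th=27&3=3
[4]⇒row 6+0=6  col 3·2+0+8=14
row: 22 vs 6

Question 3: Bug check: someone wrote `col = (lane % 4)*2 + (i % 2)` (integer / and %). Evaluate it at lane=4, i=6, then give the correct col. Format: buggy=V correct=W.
buggy=0 correct=8

`(lane % 4)*2 + (i % 2)`[4,6]⇒0
4: gr=1,th=0
[6] (1+8,0*2+0+8) = (9,8)
col: 0 vs 8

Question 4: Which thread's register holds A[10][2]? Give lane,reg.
r: 10->gid=2,r8=1  c: 2->c8=0,tid=1,i&1=0
L=2*4+1=9  i=0*4+1*2+0=2

9,2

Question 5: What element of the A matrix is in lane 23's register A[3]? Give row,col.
lane 23: grp=5 (23/4), tig=3 (23%4)
i=3: r=5+8=13, c=3*2+1+0=7

13,7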